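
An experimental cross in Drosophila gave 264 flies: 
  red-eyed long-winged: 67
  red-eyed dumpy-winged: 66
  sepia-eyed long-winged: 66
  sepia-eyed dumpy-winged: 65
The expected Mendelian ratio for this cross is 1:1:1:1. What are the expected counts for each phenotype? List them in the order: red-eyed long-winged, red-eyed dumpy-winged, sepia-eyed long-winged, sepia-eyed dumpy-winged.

66, 66, 66, 66

Expected counts for N = 264 under a 1:1:1:1 ratio (total parts = 4):
  red-eyed long-winged: 264 × 1/4 = 66
  red-eyed dumpy-winged: 264 × 1/4 = 66
  sepia-eyed long-winged: 264 × 1/4 = 66
  sepia-eyed dumpy-winged: 264 × 1/4 = 66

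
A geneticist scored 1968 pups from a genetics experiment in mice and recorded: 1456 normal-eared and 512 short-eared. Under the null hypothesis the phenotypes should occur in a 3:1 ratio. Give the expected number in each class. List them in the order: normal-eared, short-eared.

Under the 3:1 hypothesis (Σ ratio = 4, N = 1968):
  normal-eared: 1968 × 3/4 = 1476
  short-eared: 1968 × 1/4 = 492

1476, 492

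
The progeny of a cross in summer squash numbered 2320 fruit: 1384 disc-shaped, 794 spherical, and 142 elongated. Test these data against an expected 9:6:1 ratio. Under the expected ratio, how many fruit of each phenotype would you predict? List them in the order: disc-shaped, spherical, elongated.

Total ratio parts = 16. Expected numbers out of 2320:
  disc-shaped: 2320 × 9/16 = 1305
  spherical: 2320 × 6/16 = 870
  elongated: 2320 × 1/16 = 145

1305, 870, 145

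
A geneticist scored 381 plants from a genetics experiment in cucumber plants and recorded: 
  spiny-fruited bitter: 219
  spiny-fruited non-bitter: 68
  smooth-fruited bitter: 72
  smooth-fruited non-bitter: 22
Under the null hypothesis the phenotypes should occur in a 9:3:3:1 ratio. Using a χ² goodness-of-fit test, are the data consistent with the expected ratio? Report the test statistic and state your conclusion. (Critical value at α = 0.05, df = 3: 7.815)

0.410; consistent

Expected counts for N = 381 under a 9:3:3:1 ratio (total parts = 16):
  spiny-fruited bitter: 381 × 9/16 = 214.3125
  spiny-fruited non-bitter: 381 × 3/16 = 71.4375
  smooth-fruited bitter: 381 × 3/16 = 71.4375
  smooth-fruited non-bitter: 381 × 1/16 = 23.8125
χ² = Σ (O − E)² / E
  spiny-fruited bitter: (219 − 214.3125)² / 214.3125 = 0.1025
  spiny-fruited non-bitter: (68 − 71.4375)² / 71.4375 = 0.1654
  smooth-fruited bitter: (72 − 71.4375)² / 71.4375 = 0.0044
  smooth-fruited non-bitter: (22 − 23.8125)² / 23.8125 = 0.1380
χ² = 0.1025 + 0.1654 + 0.0044 + 0.1380 = 0.4103 ≈ 0.410
Degrees of freedom = 4 − 1 = 3; critical value at α = 0.05 is 7.815.
Since 0.410 < 7.815, we fail to reject the null hypothesis — the data are consistent with the 9:3:3:1 ratio.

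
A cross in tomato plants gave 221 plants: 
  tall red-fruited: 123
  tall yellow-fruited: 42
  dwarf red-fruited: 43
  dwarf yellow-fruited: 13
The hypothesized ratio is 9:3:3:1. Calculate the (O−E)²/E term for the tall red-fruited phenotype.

0.014

Total ratio parts = 16. Expected numbers out of 221:
  tall red-fruited: 221 × 9/16 = 124.3125
  tall yellow-fruited: 221 × 3/16 = 41.4375
  dwarf red-fruited: 221 × 3/16 = 41.4375
  dwarf yellow-fruited: 221 × 1/16 = 13.8125
Contribution of tall red-fruited: (123 − 124.3125)² / 124.3125 = 0.0139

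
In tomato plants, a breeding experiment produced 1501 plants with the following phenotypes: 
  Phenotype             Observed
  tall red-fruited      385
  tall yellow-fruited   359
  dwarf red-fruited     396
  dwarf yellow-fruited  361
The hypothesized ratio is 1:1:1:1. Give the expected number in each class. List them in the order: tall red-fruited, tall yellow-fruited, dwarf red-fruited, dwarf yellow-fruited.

375.25, 375.25, 375.25, 375.25

Under the 1:1:1:1 hypothesis (Σ ratio = 4, N = 1501):
  tall red-fruited: 1501 × 1/4 = 375.25
  tall yellow-fruited: 1501 × 1/4 = 375.25
  dwarf red-fruited: 1501 × 1/4 = 375.25
  dwarf yellow-fruited: 1501 × 1/4 = 375.25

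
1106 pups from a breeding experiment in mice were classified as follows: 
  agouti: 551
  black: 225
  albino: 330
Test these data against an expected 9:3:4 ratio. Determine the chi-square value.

The 9:3:4 ratio has 16 parts, so with N = 1106 the expected counts are:
  agouti: 1106 × 9/16 = 622.125
  black: 1106 × 3/16 = 207.375
  albino: 1106 × 4/16 = 276.5
χ² = Σ (O − E)² / E
  agouti: (551 − 622.125)² / 622.125 = 8.1314
  black: (225 − 207.375)² / 207.375 = 1.4980
  albino: (330 − 276.5)² / 276.5 = 10.3517
χ² = 8.1314 + 1.4980 + 10.3517 = 19.9811 ≈ 19.981

19.981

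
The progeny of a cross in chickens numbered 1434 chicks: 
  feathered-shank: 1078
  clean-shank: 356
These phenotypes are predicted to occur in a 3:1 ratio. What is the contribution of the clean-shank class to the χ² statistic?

0.017

The 3:1 ratio has 4 parts, so with N = 1434 the expected counts are:
  feathered-shank: 1434 × 3/4 = 1075.5
  clean-shank: 1434 × 1/4 = 358.5
Contribution of clean-shank: (356 − 358.5)² / 358.5 = 0.0174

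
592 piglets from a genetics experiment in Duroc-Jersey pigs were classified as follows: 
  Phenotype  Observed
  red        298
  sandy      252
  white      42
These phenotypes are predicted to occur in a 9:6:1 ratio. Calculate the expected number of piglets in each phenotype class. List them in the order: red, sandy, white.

333, 222, 37

The 9:6:1 ratio has 16 parts, so with N = 592 the expected counts are:
  red: 592 × 9/16 = 333
  sandy: 592 × 6/16 = 222
  white: 592 × 1/16 = 37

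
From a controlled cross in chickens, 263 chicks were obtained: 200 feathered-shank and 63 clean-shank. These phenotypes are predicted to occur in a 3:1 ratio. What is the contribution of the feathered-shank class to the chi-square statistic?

0.038

Under the 3:1 hypothesis (Σ ratio = 4, N = 263):
  feathered-shank: 263 × 3/4 = 197.25
  clean-shank: 263 × 1/4 = 65.75
Contribution of feathered-shank: (200 − 197.25)² / 197.25 = 0.0383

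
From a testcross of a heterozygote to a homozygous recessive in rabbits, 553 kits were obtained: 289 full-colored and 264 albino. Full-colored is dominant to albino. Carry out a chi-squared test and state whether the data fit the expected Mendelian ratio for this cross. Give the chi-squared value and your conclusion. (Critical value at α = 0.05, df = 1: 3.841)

A testcross of a heterozygote (Aa × aa) gives a 1:1 phenotypic ratio.
Expected counts for N = 553 under a 1:1 ratio (total parts = 2):
  full-colored: 553 × 1/2 = 276.5
  albino: 553 × 1/2 = 276.5
χ² = Σ (O − E)² / E
  full-colored: (289 − 276.5)² / 276.5 = 0.5651
  albino: (264 − 276.5)² / 276.5 = 0.5651
χ² = 0.5651 + 0.5651 = 1.1302 ≈ 1.130
Degrees of freedom = 2 − 1 = 1; critical value at α = 0.05 is 3.841.
Since 1.130 < 3.841, we fail to reject the null hypothesis — the data are consistent with the 1:1 ratio.

1.130; consistent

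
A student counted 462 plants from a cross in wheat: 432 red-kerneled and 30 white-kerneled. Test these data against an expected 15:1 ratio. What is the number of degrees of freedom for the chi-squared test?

A goodness-of-fit test with 2 phenotype classes has df = 2 − 1 = 1.

1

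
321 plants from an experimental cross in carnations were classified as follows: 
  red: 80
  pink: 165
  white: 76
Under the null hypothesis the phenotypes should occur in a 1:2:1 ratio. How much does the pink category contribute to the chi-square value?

Total ratio parts = 4. Expected numbers out of 321:
  red: 321 × 1/4 = 80.25
  pink: 321 × 2/4 = 160.5
  white: 321 × 1/4 = 80.25
Contribution of pink: (165 − 160.5)² / 160.5 = 0.1262

0.126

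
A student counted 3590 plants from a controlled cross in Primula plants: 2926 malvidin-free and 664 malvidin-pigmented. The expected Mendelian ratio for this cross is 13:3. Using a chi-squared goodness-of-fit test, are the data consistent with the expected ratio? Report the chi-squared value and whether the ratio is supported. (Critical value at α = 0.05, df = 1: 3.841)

0.152; consistent

Expected counts for N = 3590 under a 13:3 ratio (total parts = 16):
  malvidin-free: 3590 × 13/16 = 2916.875
  malvidin-pigmented: 3590 × 3/16 = 673.125
χ² = Σ (O − E)² / E
  malvidin-free: (2926 − 2916.875)² / 2916.875 = 0.0285
  malvidin-pigmented: (664 − 673.125)² / 673.125 = 0.1237
χ² = 0.0285 + 0.1237 = 0.1522 ≈ 0.152
Degrees of freedom = 2 − 1 = 1; critical value at α = 0.05 is 3.841.
Since 0.152 < 3.841, we fail to reject the null hypothesis — the data are consistent with the 13:3 ratio.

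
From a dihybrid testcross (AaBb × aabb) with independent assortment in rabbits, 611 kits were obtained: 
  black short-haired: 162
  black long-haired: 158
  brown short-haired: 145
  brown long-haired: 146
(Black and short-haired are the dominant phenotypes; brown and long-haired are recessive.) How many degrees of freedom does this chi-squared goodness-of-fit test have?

A dihybrid testcross with independent assortment gives a 1:1:1:1 ratio.
A goodness-of-fit test with 4 phenotype classes has df = 4 − 1 = 3.

3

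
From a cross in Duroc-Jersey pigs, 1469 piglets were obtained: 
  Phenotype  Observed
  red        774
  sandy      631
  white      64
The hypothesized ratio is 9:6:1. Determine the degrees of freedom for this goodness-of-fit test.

2

A goodness-of-fit test with 3 phenotype classes has df = 3 − 1 = 2.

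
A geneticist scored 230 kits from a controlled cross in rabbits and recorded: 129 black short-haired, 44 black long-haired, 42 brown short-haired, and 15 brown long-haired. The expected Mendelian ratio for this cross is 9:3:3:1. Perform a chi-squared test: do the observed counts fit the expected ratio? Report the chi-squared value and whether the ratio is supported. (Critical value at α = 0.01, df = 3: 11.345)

Expected counts for N = 230 under a 9:3:3:1 ratio (total parts = 16):
  black short-haired: 230 × 9/16 = 129.375
  black long-haired: 230 × 3/16 = 43.125
  brown short-haired: 230 × 3/16 = 43.125
  brown long-haired: 230 × 1/16 = 14.375
χ² = Σ (O − E)² / E
  black short-haired: (129 − 129.375)² / 129.375 = 0.0011
  black long-haired: (44 − 43.125)² / 43.125 = 0.0178
  brown short-haired: (42 − 43.125)² / 43.125 = 0.0293
  brown long-haired: (15 − 14.375)² / 14.375 = 0.0272
χ² = 0.0011 + 0.0178 + 0.0293 + 0.0272 = 0.0754 ≈ 0.075
Degrees of freedom = 4 − 1 = 3; critical value at α = 0.01 is 11.345.
Since 0.075 < 11.345, we fail to reject the null hypothesis — the data are consistent with the 9:3:3:1 ratio.

0.075; consistent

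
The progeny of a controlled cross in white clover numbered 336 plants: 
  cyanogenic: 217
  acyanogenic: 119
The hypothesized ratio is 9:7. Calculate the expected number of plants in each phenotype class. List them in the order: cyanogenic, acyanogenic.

Under the 9:7 hypothesis (Σ ratio = 16, N = 336):
  cyanogenic: 336 × 9/16 = 189
  acyanogenic: 336 × 7/16 = 147

189, 147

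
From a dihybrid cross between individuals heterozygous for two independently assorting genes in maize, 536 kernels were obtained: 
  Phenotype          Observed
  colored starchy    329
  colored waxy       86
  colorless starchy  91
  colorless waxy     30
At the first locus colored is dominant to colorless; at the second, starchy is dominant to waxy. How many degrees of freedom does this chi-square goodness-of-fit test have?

A dihybrid F₂ with independent assortment and complete dominance at both loci gives a 9:3:3:1 phenotypic ratio.
A goodness-of-fit test with 4 phenotype classes has df = 4 − 1 = 3.

3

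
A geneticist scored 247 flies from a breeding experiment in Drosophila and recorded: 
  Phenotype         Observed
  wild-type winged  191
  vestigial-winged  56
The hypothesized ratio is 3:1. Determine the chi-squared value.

Under the 3:1 hypothesis (Σ ratio = 4, N = 247):
  wild-type winged: 247 × 3/4 = 185.25
  vestigial-winged: 247 × 1/4 = 61.75
χ² = Σ (O − E)² / E
  wild-type winged: (191 − 185.25)² / 185.25 = 0.1785
  vestigial-winged: (56 − 61.75)² / 61.75 = 0.5354
χ² = 0.1785 + 0.5354 = 0.7139 ≈ 0.714

0.714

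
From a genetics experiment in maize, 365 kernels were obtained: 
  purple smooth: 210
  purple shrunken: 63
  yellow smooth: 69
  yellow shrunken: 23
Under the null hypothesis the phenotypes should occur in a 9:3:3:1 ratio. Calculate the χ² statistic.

0.545

Total ratio parts = 16. Expected numbers out of 365:
  purple smooth: 365 × 9/16 = 205.3125
  purple shrunken: 365 × 3/16 = 68.4375
  yellow smooth: 365 × 3/16 = 68.4375
  yellow shrunken: 365 × 1/16 = 22.8125
χ² = Σ (O − E)² / E
  purple smooth: (210 − 205.3125)² / 205.3125 = 0.1070
  purple shrunken: (63 − 68.4375)² / 68.4375 = 0.4320
  yellow smooth: (69 − 68.4375)² / 68.4375 = 0.0046
  yellow shrunken: (23 − 22.8125)² / 22.8125 = 0.0015
χ² = 0.1070 + 0.4320 + 0.0046 + 0.0015 = 0.5451 ≈ 0.545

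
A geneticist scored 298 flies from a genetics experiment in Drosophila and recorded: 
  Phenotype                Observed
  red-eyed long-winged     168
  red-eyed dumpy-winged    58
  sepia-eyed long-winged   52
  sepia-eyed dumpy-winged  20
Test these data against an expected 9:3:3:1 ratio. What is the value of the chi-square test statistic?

Total ratio parts = 16. Expected numbers out of 298:
  red-eyed long-winged: 298 × 9/16 = 167.625
  red-eyed dumpy-winged: 298 × 3/16 = 55.875
  sepia-eyed long-winged: 298 × 3/16 = 55.875
  sepia-eyed dumpy-winged: 298 × 1/16 = 18.625
χ² = Σ (O − E)² / E
  red-eyed long-winged: (168 − 167.625)² / 167.625 = 0.0008
  red-eyed dumpy-winged: (58 − 55.875)² / 55.875 = 0.0808
  sepia-eyed long-winged: (52 − 55.875)² / 55.875 = 0.2687
  sepia-eyed dumpy-winged: (20 − 18.625)² / 18.625 = 0.1015
χ² = 0.0008 + 0.0808 + 0.2687 + 0.1015 = 0.4518 ≈ 0.452

0.452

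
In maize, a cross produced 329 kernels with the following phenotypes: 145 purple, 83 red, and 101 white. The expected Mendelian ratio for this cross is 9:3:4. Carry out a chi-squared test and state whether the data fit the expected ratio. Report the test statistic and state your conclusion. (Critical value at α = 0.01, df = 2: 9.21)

Under the 9:3:4 hypothesis (Σ ratio = 16, N = 329):
  purple: 329 × 9/16 = 185.0625
  red: 329 × 3/16 = 61.6875
  white: 329 × 4/16 = 82.25
χ² = Σ (O − E)² / E
  purple: (145 − 185.0625)² / 185.0625 = 8.6728
  red: (83 − 61.6875)² / 61.6875 = 7.3633
  white: (101 − 82.25)² / 82.25 = 4.2743
χ² = 8.6728 + 7.3633 + 4.2743 = 20.3104 ≈ 20.310
Degrees of freedom = 3 − 1 = 2; critical value at α = 0.01 is 9.21.
Since 20.310 > 9.21, we reject the null hypothesis — the data do not fit the 9:3:4 ratio.

20.310; not consistent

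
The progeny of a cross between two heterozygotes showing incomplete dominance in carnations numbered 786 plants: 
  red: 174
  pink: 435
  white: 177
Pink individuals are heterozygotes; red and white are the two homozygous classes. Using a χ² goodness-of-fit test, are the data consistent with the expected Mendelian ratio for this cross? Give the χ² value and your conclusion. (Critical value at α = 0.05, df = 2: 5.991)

9.000; not consistent

With incomplete dominance, a heterozygote × heterozygote cross gives a 1:2:1 phenotypic ratio.
The 1:2:1 ratio has 4 parts, so with N = 786 the expected counts are:
  red: 786 × 1/4 = 196.5
  pink: 786 × 2/4 = 393
  white: 786 × 1/4 = 196.5
χ² = Σ (O − E)² / E
  red: (174 − 196.5)² / 196.5 = 2.5763
  pink: (435 − 393)² / 393 = 4.4885
  white: (177 − 196.5)² / 196.5 = 1.9351
χ² = 2.5763 + 4.4885 + 1.9351 = 8.9999 ≈ 9.000
Degrees of freedom = 3 − 1 = 2; critical value at α = 0.05 is 5.991.
Since 9.000 > 5.991, we reject the null hypothesis — the data do not fit the 1:2:1 ratio.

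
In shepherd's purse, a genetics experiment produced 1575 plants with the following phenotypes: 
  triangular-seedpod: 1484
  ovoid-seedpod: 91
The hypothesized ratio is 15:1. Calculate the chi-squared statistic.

0.599

The 15:1 ratio has 16 parts, so with N = 1575 the expected counts are:
  triangular-seedpod: 1575 × 15/16 = 1476.5625
  ovoid-seedpod: 1575 × 1/16 = 98.4375
χ² = Σ (O − E)² / E
  triangular-seedpod: (1484 − 1476.5625)² / 1476.5625 = 0.0375
  ovoid-seedpod: (91 − 98.4375)² / 98.4375 = 0.5619
χ² = 0.0375 + 0.5619 = 0.5994 ≈ 0.599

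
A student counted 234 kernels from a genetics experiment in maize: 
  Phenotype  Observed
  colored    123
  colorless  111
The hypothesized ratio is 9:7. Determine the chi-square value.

Under the 9:7 hypothesis (Σ ratio = 16, N = 234):
  colored: 234 × 9/16 = 131.625
  colorless: 234 × 7/16 = 102.375
χ² = Σ (O − E)² / E
  colored: (123 − 131.625)² / 131.625 = 0.5652
  colorless: (111 − 102.375)² / 102.375 = 0.7266
χ² = 0.5652 + 0.7266 = 1.2918 ≈ 1.292

1.292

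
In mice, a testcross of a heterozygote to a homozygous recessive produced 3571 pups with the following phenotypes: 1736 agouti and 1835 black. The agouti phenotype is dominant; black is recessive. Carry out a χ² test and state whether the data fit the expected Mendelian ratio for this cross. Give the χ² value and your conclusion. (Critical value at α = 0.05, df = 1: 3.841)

2.745; consistent

A testcross of a heterozygote (Aa × aa) gives a 1:1 phenotypic ratio.
The 1:1 ratio has 2 parts, so with N = 3571 the expected counts are:
  agouti: 3571 × 1/2 = 1785.5
  black: 3571 × 1/2 = 1785.5
χ² = Σ (O − E)² / E
  agouti: (1736 − 1785.5)² / 1785.5 = 1.3723
  black: (1835 − 1785.5)² / 1785.5 = 1.3723
χ² = 1.3723 + 1.3723 = 2.7446 ≈ 2.745
Degrees of freedom = 2 − 1 = 1; critical value at α = 0.05 is 3.841.
Since 2.745 < 3.841, we fail to reject the null hypothesis — the data are consistent with the 1:1 ratio.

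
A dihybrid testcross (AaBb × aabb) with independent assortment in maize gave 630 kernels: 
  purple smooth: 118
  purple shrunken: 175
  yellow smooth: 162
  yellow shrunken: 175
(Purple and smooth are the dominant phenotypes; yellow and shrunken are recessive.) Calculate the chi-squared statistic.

13.924

A dihybrid testcross with independent assortment gives a 1:1:1:1 ratio.
Expected counts for N = 630 under a 1:1:1:1 ratio (total parts = 4):
  purple smooth: 630 × 1/4 = 157.5
  purple shrunken: 630 × 1/4 = 157.5
  yellow smooth: 630 × 1/4 = 157.5
  yellow shrunken: 630 × 1/4 = 157.5
χ² = Σ (O − E)² / E
  purple smooth: (118 − 157.5)² / 157.5 = 9.9063
  purple shrunken: (175 − 157.5)² / 157.5 = 1.9444
  yellow smooth: (162 − 157.5)² / 157.5 = 0.1286
  yellow shrunken: (175 − 157.5)² / 157.5 = 1.9444
χ² = 9.9063 + 1.9444 + 0.1286 + 1.9444 = 13.9237 ≈ 13.924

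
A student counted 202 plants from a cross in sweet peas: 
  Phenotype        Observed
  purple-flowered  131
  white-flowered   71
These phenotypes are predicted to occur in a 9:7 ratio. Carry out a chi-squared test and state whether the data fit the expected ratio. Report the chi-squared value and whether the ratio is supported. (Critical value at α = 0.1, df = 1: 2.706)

Total ratio parts = 16. Expected numbers out of 202:
  purple-flowered: 202 × 9/16 = 113.625
  white-flowered: 202 × 7/16 = 88.375
χ² = Σ (O − E)² / E
  purple-flowered: (131 − 113.625)² / 113.625 = 2.6569
  white-flowered: (71 − 88.375)² / 88.375 = 3.4160
χ² = 2.6569 + 3.4160 = 6.0729 ≈ 6.073
Degrees of freedom = 2 − 1 = 1; critical value at α = 0.1 is 2.706.
Since 6.073 > 2.706, we reject the null hypothesis — the data do not fit the 9:7 ratio.

6.073; not consistent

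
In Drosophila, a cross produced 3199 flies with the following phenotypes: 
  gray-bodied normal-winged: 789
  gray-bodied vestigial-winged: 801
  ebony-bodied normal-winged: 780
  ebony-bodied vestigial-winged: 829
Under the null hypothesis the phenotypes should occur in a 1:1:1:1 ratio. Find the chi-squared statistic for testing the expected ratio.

Expected counts for N = 3199 under a 1:1:1:1 ratio (total parts = 4):
  gray-bodied normal-winged: 3199 × 1/4 = 799.75
  gray-bodied vestigial-winged: 3199 × 1/4 = 799.75
  ebony-bodied normal-winged: 3199 × 1/4 = 799.75
  ebony-bodied vestigial-winged: 3199 × 1/4 = 799.75
χ² = Σ (O − E)² / E
  gray-bodied normal-winged: (789 − 799.75)² / 799.75 = 0.1445
  gray-bodied vestigial-winged: (801 − 799.75)² / 799.75 = 0.0020
  ebony-bodied normal-winged: (780 − 799.75)² / 799.75 = 0.4877
  ebony-bodied vestigial-winged: (829 − 799.75)² / 799.75 = 1.0698
χ² = 0.1445 + 0.0020 + 0.4877 + 1.0698 = 1.704

1.704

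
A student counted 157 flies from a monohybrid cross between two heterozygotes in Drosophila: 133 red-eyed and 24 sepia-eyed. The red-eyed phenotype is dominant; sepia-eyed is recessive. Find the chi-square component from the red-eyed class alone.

For a monohybrid cross between heterozygotes with complete dominance, the expected phenotypic ratio is 3:1.
Total ratio parts = 4. Expected numbers out of 157:
  red-eyed: 157 × 3/4 = 117.75
  sepia-eyed: 157 × 1/4 = 39.25
Contribution of red-eyed: (133 − 117.75)² / 117.75 = 1.9751

1.975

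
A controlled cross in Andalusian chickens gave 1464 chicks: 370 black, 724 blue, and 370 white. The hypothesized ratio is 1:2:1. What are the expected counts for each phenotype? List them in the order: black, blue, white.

366, 732, 366

The 1:2:1 ratio has 4 parts, so with N = 1464 the expected counts are:
  black: 1464 × 1/4 = 366
  blue: 1464 × 2/4 = 732
  white: 1464 × 1/4 = 366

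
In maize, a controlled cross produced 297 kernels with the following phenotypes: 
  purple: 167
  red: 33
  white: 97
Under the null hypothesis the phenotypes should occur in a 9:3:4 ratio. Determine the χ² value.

The 9:3:4 ratio has 16 parts, so with N = 297 the expected counts are:
  purple: 297 × 9/16 = 167.0625
  red: 297 × 3/16 = 55.6875
  white: 297 × 4/16 = 74.25
χ² = Σ (O − E)² / E
  purple: (167 − 167.0625)² / 167.0625 = 0.0000
  red: (33 − 55.6875)² / 55.6875 = 9.2431
  white: (97 − 74.25)² / 74.25 = 6.9705
χ² = 0.0000 + 9.2431 + 6.9705 = 16.2136 ≈ 16.214

16.214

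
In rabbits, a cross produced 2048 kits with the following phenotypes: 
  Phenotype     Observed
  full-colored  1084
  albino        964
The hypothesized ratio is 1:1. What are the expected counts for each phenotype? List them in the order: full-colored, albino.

1024, 1024

Expected counts for N = 2048 under a 1:1 ratio (total parts = 2):
  full-colored: 2048 × 1/2 = 1024
  albino: 2048 × 1/2 = 1024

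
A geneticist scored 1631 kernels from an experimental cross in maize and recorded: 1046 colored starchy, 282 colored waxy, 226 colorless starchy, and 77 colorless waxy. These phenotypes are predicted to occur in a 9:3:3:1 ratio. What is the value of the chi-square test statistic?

Total ratio parts = 16. Expected numbers out of 1631:
  colored starchy: 1631 × 9/16 = 917.4375
  colored waxy: 1631 × 3/16 = 305.8125
  colorless starchy: 1631 × 3/16 = 305.8125
  colorless waxy: 1631 × 1/16 = 101.9375
χ² = Σ (O − E)² / E
  colored starchy: (1046 − 917.4375)² / 917.4375 = 18.0157
  colored waxy: (282 − 305.8125)² / 305.8125 = 1.8542
  colorless starchy: (226 − 305.8125)² / 305.8125 = 20.8299
  colorless waxy: (77 − 101.9375)² / 101.9375 = 6.1006
χ² = 18.0157 + 1.8542 + 20.8299 + 6.1006 = 46.8004 ≈ 46.800

46.800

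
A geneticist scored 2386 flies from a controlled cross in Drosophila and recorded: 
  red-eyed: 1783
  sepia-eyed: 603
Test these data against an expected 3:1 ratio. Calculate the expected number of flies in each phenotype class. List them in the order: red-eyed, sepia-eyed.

Total ratio parts = 4. Expected numbers out of 2386:
  red-eyed: 2386 × 3/4 = 1789.5
  sepia-eyed: 2386 × 1/4 = 596.5

1789.5, 596.5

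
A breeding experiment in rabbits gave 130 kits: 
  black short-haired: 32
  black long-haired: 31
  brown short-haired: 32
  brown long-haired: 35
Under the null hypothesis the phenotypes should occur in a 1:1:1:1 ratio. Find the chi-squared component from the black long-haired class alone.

Expected counts for N = 130 under a 1:1:1:1 ratio (total parts = 4):
  black short-haired: 130 × 1/4 = 32.5
  black long-haired: 130 × 1/4 = 32.5
  brown short-haired: 130 × 1/4 = 32.5
  brown long-haired: 130 × 1/4 = 32.5
Contribution of black long-haired: (31 − 32.5)² / 32.5 = 0.0692

0.069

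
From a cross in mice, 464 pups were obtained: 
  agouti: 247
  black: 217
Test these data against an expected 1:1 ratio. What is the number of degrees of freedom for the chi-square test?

1

A goodness-of-fit test with 2 phenotype classes has df = 2 − 1 = 1.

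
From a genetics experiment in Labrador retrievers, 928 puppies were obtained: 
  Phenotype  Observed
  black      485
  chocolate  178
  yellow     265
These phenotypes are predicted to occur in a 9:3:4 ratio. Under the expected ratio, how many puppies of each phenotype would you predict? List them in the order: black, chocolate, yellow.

522, 174, 232

The 9:3:4 ratio has 16 parts, so with N = 928 the expected counts are:
  black: 928 × 9/16 = 522
  chocolate: 928 × 3/16 = 174
  yellow: 928 × 4/16 = 232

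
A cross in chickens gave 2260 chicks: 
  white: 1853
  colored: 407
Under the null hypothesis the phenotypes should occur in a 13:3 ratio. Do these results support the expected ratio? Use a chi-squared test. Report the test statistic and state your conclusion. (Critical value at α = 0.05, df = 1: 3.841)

0.815; consistent

The 13:3 ratio has 16 parts, so with N = 2260 the expected counts are:
  white: 2260 × 13/16 = 1836.25
  colored: 2260 × 3/16 = 423.75
χ² = Σ (O − E)² / E
  white: (1853 − 1836.25)² / 1836.25 = 0.1528
  colored: (407 − 423.75)² / 423.75 = 0.6621
χ² = 0.1528 + 0.6621 = 0.8149 ≈ 0.815
Degrees of freedom = 2 − 1 = 1; critical value at α = 0.05 is 3.841.
Since 0.815 < 3.841, we fail to reject the null hypothesis — the data are consistent with the 13:3 ratio.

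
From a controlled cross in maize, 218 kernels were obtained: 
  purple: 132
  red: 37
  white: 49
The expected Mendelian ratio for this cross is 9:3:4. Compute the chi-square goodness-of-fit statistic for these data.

1.639

Under the 9:3:4 hypothesis (Σ ratio = 16, N = 218):
  purple: 218 × 9/16 = 122.625
  red: 218 × 3/16 = 40.875
  white: 218 × 4/16 = 54.5
χ² = Σ (O − E)² / E
  purple: (132 − 122.625)² / 122.625 = 0.7167
  red: (37 − 40.875)² / 40.875 = 0.3674
  white: (49 − 54.5)² / 54.5 = 0.5550
χ² = 0.7167 + 0.3674 + 0.5550 = 1.6391 ≈ 1.639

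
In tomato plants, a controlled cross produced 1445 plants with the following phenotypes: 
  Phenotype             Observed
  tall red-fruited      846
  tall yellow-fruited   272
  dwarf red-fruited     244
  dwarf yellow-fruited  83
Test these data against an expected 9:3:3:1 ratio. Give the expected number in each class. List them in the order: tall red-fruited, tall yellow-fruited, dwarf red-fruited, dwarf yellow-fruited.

812.8125, 270.9375, 270.9375, 90.3125

Total ratio parts = 16. Expected numbers out of 1445:
  tall red-fruited: 1445 × 9/16 = 812.8125
  tall yellow-fruited: 1445 × 3/16 = 270.9375
  dwarf red-fruited: 1445 × 3/16 = 270.9375
  dwarf yellow-fruited: 1445 × 1/16 = 90.3125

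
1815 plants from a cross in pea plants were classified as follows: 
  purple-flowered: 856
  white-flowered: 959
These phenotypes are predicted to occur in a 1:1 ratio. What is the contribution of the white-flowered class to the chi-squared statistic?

2.923

Expected counts for N = 1815 under a 1:1 ratio (total parts = 2):
  purple-flowered: 1815 × 1/2 = 907.5
  white-flowered: 1815 × 1/2 = 907.5
Contribution of white-flowered: (959 − 907.5)² / 907.5 = 2.9226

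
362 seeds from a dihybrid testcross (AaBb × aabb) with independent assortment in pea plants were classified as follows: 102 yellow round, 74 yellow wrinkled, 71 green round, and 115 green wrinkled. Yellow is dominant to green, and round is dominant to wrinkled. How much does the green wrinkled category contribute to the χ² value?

6.633

A dihybrid testcross with independent assortment gives a 1:1:1:1 ratio.
Under the 1:1:1:1 hypothesis (Σ ratio = 4, N = 362):
  yellow round: 362 × 1/4 = 90.5
  yellow wrinkled: 362 × 1/4 = 90.5
  green round: 362 × 1/4 = 90.5
  green wrinkled: 362 × 1/4 = 90.5
Contribution of green wrinkled: (115 − 90.5)² / 90.5 = 6.6326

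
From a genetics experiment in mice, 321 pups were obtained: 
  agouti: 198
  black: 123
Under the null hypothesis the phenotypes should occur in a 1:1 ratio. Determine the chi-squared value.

17.523

The 1:1 ratio has 2 parts, so with N = 321 the expected counts are:
  agouti: 321 × 1/2 = 160.5
  black: 321 × 1/2 = 160.5
χ² = Σ (O − E)² / E
  agouti: (198 − 160.5)² / 160.5 = 8.7617
  black: (123 − 160.5)² / 160.5 = 8.7617
χ² = 8.7617 + 8.7617 = 17.5234 ≈ 17.523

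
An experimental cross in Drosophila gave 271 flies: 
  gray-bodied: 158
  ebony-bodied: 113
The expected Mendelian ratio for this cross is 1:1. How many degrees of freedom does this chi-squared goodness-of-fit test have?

1

A goodness-of-fit test with 2 phenotype classes has df = 2 − 1 = 1.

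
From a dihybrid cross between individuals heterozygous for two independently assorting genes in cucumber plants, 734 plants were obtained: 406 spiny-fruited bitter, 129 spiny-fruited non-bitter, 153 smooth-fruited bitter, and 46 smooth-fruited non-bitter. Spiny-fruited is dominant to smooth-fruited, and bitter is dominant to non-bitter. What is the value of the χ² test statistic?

A dihybrid F₂ with independent assortment and complete dominance at both loci gives a 9:3:3:1 phenotypic ratio.
Total ratio parts = 16. Expected numbers out of 734:
  spiny-fruited bitter: 734 × 9/16 = 412.875
  spiny-fruited non-bitter: 734 × 3/16 = 137.625
  smooth-fruited bitter: 734 × 3/16 = 137.625
  smooth-fruited non-bitter: 734 × 1/16 = 45.875
χ² = Σ (O − E)² / E
  spiny-fruited bitter: (406 − 412.875)² / 412.875 = 0.1145
  spiny-fruited non-bitter: (129 − 137.625)² / 137.625 = 0.5405
  smooth-fruited bitter: (153 − 137.625)² / 137.625 = 1.7176
  smooth-fruited non-bitter: (46 − 45.875)² / 45.875 = 0.0003
χ² = 0.1145 + 0.5405 + 1.7176 + 0.0003 = 2.3729 ≈ 2.373

2.373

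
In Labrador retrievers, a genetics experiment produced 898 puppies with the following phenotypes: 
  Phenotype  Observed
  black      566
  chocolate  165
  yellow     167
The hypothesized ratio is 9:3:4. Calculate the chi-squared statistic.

22.131

The 9:3:4 ratio has 16 parts, so with N = 898 the expected counts are:
  black: 898 × 9/16 = 505.125
  chocolate: 898 × 3/16 = 168.375
  yellow: 898 × 4/16 = 224.5
χ² = Σ (O − E)² / E
  black: (566 − 505.125)² / 505.125 = 7.3363
  chocolate: (165 − 168.375)² / 168.375 = 0.0677
  yellow: (167 − 224.5)² / 224.5 = 14.7272
χ² = 7.3363 + 0.0677 + 14.7272 = 22.1312 ≈ 22.131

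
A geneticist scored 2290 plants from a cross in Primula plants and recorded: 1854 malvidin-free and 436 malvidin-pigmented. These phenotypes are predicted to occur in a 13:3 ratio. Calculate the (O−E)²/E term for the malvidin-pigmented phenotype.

Expected counts for N = 2290 under a 13:3 ratio (total parts = 16):
  malvidin-free: 2290 × 13/16 = 1860.625
  malvidin-pigmented: 2290 × 3/16 = 429.375
Contribution of malvidin-pigmented: (436 − 429.375)² / 429.375 = 0.1022

0.102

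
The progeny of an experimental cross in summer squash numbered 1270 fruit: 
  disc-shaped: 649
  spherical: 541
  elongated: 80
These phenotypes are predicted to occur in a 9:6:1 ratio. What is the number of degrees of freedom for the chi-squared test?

2

A goodness-of-fit test with 3 phenotype classes has df = 3 − 1 = 2.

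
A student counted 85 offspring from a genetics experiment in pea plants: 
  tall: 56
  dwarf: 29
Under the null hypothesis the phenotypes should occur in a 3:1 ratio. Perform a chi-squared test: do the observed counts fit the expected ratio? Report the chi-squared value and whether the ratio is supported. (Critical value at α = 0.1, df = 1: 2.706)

Under the 3:1 hypothesis (Σ ratio = 4, N = 85):
  tall: 85 × 3/4 = 63.75
  dwarf: 85 × 1/4 = 21.25
χ² = Σ (O − E)² / E
  tall: (56 − 63.75)² / 63.75 = 0.9422
  dwarf: (29 − 21.25)² / 21.25 = 2.8265
χ² = 0.9422 + 2.8265 = 3.7687 ≈ 3.769
Degrees of freedom = 2 − 1 = 1; critical value at α = 0.1 is 2.706.
Since 3.769 > 2.706, we reject the null hypothesis — the data do not fit the 3:1 ratio.

3.769; not consistent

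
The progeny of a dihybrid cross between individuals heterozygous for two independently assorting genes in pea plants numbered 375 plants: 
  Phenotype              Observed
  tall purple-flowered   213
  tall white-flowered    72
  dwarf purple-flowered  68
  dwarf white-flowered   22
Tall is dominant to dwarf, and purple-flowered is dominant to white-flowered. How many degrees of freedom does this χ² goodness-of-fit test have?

3

A dihybrid F₂ with independent assortment and complete dominance at both loci gives a 9:3:3:1 phenotypic ratio.
A goodness-of-fit test with 4 phenotype classes has df = 4 − 1 = 3.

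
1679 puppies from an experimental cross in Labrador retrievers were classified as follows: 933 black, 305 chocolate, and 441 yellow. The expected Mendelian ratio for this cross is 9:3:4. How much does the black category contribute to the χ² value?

Expected counts for N = 1679 under a 9:3:4 ratio (total parts = 16):
  black: 1679 × 9/16 = 944.4375
  chocolate: 1679 × 3/16 = 314.8125
  yellow: 1679 × 4/16 = 419.75
Contribution of black: (933 − 944.4375)² / 944.4375 = 0.1385

0.139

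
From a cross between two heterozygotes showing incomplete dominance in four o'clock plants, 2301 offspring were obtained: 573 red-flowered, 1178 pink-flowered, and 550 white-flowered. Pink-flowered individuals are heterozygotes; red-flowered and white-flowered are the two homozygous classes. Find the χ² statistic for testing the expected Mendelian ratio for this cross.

1.774

With incomplete dominance, a heterozygote × heterozygote cross gives a 1:2:1 phenotypic ratio.
Under the 1:2:1 hypothesis (Σ ratio = 4, N = 2301):
  red-flowered: 2301 × 1/4 = 575.25
  pink-flowered: 2301 × 2/4 = 1150.5
  white-flowered: 2301 × 1/4 = 575.25
χ² = Σ (O − E)² / E
  red-flowered: (573 − 575.25)² / 575.25 = 0.0088
  pink-flowered: (1178 − 1150.5)² / 1150.5 = 0.6573
  white-flowered: (550 − 575.25)² / 575.25 = 1.1083
χ² = 0.0088 + 0.6573 + 1.1083 = 1.7744 ≈ 1.774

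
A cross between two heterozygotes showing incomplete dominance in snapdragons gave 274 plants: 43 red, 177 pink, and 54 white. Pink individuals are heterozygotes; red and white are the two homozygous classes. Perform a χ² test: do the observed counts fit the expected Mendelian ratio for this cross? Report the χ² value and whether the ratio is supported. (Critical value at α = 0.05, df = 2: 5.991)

With incomplete dominance, a heterozygote × heterozygote cross gives a 1:2:1 phenotypic ratio.
Total ratio parts = 4. Expected numbers out of 274:
  red: 274 × 1/4 = 68.5
  pink: 274 × 2/4 = 137
  white: 274 × 1/4 = 68.5
χ² = Σ (O − E)² / E
  red: (43 − 68.5)² / 68.5 = 9.4927
  pink: (177 − 137)² / 137 = 11.6788
  white: (54 − 68.5)² / 68.5 = 3.0693
χ² = 9.4927 + 11.6788 + 3.0693 = 24.2408 ≈ 24.241
Degrees of freedom = 3 − 1 = 2; critical value at α = 0.05 is 5.991.
Since 24.241 > 5.991, we reject the null hypothesis — the data do not fit the 1:2:1 ratio.

24.241; not consistent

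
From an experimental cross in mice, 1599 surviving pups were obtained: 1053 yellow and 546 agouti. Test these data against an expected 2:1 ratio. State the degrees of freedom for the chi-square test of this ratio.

A goodness-of-fit test with 2 phenotype classes has df = 2 − 1 = 1.

1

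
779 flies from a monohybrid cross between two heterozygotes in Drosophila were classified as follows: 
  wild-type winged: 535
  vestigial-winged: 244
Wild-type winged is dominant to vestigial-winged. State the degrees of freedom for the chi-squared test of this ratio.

1

For a monohybrid cross between heterozygotes with complete dominance, the expected phenotypic ratio is 3:1.
A goodness-of-fit test with 2 phenotype classes has df = 2 − 1 = 1.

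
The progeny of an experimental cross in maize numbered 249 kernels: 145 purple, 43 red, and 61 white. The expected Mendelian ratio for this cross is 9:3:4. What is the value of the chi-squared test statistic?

Under the 9:3:4 hypothesis (Σ ratio = 16, N = 249):
  purple: 249 × 9/16 = 140.0625
  red: 249 × 3/16 = 46.6875
  white: 249 × 4/16 = 62.25
χ² = Σ (O − E)² / E
  purple: (145 − 140.0625)² / 140.0625 = 0.1741
  red: (43 − 46.6875)² / 46.6875 = 0.2912
  white: (61 − 62.25)² / 62.25 = 0.0251
χ² = 0.1741 + 0.2912 + 0.0251 = 0.4904 ≈ 0.490

0.490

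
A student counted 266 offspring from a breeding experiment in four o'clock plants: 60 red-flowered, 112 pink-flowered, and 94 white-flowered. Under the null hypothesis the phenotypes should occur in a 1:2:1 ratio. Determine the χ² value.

15.323

The 1:2:1 ratio has 4 parts, so with N = 266 the expected counts are:
  red-flowered: 266 × 1/4 = 66.5
  pink-flowered: 266 × 2/4 = 133
  white-flowered: 266 × 1/4 = 66.5
χ² = Σ (O − E)² / E
  red-flowered: (60 − 66.5)² / 66.5 = 0.6353
  pink-flowered: (112 − 133)² / 133 = 3.3158
  white-flowered: (94 − 66.5)² / 66.5 = 11.3722
χ² = 0.6353 + 3.3158 + 11.3722 = 15.3233 ≈ 15.323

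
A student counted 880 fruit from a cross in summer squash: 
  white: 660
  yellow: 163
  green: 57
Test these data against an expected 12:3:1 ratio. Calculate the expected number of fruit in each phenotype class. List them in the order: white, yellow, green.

660, 165, 55

The 12:3:1 ratio has 16 parts, so with N = 880 the expected counts are:
  white: 880 × 12/16 = 660
  yellow: 880 × 3/16 = 165
  green: 880 × 1/16 = 55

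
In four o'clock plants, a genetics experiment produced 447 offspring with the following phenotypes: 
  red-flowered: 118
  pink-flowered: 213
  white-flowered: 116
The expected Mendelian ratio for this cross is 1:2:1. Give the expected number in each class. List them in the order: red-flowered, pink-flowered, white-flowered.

Expected counts for N = 447 under a 1:2:1 ratio (total parts = 4):
  red-flowered: 447 × 1/4 = 111.75
  pink-flowered: 447 × 2/4 = 223.5
  white-flowered: 447 × 1/4 = 111.75

111.75, 223.5, 111.75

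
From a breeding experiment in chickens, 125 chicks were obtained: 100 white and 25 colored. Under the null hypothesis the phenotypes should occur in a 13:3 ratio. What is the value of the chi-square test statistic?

0.128

The 13:3 ratio has 16 parts, so with N = 125 the expected counts are:
  white: 125 × 13/16 = 101.5625
  colored: 125 × 3/16 = 23.4375
χ² = Σ (O − E)² / E
  white: (100 − 101.5625)² / 101.5625 = 0.0240
  colored: (25 − 23.4375)² / 23.4375 = 0.1042
χ² = 0.0240 + 0.1042 = 0.1282 ≈ 0.128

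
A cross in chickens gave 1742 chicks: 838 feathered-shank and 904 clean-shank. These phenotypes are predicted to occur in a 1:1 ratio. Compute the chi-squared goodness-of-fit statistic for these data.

Total ratio parts = 2. Expected numbers out of 1742:
  feathered-shank: 1742 × 1/2 = 871
  clean-shank: 1742 × 1/2 = 871
χ² = Σ (O − E)² / E
  feathered-shank: (838 − 871)² / 871 = 1.2503
  clean-shank: (904 − 871)² / 871 = 1.2503
χ² = 1.2503 + 1.2503 = 2.5006 ≈ 2.501

2.501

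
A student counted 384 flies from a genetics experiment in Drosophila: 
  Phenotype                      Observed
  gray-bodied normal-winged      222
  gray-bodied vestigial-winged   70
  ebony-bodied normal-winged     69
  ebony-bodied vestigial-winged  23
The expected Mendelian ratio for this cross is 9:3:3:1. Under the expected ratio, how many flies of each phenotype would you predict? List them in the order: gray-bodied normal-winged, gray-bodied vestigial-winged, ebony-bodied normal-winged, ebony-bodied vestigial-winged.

216, 72, 72, 24

Total ratio parts = 16. Expected numbers out of 384:
  gray-bodied normal-winged: 384 × 9/16 = 216
  gray-bodied vestigial-winged: 384 × 3/16 = 72
  ebony-bodied normal-winged: 384 × 3/16 = 72
  ebony-bodied vestigial-winged: 384 × 1/16 = 24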